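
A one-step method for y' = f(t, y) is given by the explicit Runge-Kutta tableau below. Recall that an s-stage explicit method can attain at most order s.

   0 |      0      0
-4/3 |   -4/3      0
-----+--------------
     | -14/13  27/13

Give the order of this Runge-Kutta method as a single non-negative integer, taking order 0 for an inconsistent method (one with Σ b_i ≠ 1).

1

b = (-14/13, 27/13)
c = (0, -4/3)
Σ b_i: (-14/13)·1 + 27/13·1 = 1 ✓
b·c: 27/13·(-4/3) = -36/13 ≠ 1/2 ⇒ order 1.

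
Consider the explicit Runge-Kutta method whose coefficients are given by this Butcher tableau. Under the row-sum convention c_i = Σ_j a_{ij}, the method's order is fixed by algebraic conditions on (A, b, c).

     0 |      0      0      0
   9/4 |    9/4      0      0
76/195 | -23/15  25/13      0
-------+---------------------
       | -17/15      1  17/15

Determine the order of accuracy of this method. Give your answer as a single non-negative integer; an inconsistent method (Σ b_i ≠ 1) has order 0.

1

b = (-17/15, 1, 17/15)
c = (0, 9/4, 76/195)
Ac = (0, 0, 225/52)
Σ b_i: (-17/15)·1 + 1·1 + 17/15·1 = 1 ✓
b·c: 1·9/4 + 17/15·76/195 = 31493/11700 ≠ 1/2 ⇒ order 1.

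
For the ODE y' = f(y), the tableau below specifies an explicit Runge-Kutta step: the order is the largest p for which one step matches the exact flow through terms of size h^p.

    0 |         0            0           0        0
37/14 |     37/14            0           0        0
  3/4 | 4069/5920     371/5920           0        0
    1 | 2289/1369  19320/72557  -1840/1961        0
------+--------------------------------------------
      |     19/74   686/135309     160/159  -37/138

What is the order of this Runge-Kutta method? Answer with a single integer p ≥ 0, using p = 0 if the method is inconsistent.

b = (19/74, 686/135309, 160/159, -37/138)
c = (0, 37/14, 3/4, 1)
Ac = (0, 0, 53/320, 0)
Σ b_i: 19/74·1 + 686/135309·1 + 160/159·1 + (-37/138)·1 = 1 ✓
b·c: 686/135309·37/14 + 160/159·3/4 + (-37/138)·1 = 1/2 ✓
b·c²: 686/135309·1369/196 + 160/159·9/16 + (-37/138)·1 = 1/3 ✓
b·Ac: 160/159·53/320 = 1/6 ✓
b·c³: 686/135309·50653/2744 + 160/159·27/64 + (-37/138)·1 = 1/4 ✓
b·(c∘Ac): 160/159·159/1280 = 1/8 ✓
b·Ac²: 160/159·1961/4480 + (-37/138)·345/259 = 1/12 ✓
b·A²c: (-37/138)·(-23/148) = 1/24 ✓; 4 stages ⇒ order 4.

4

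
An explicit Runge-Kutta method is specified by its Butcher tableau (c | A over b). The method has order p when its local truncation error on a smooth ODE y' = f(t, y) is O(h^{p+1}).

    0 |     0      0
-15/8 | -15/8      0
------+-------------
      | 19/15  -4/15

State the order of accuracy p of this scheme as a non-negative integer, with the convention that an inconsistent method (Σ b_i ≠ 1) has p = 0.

2

b = (19/15, -4/15)
c = (0, -15/8)
Σ b_i: 19/15·1 + (-4/15)·1 = 1 ✓
b·c: (-4/15)·(-15/8) = 1/2 ✓; 2 stages ⇒ order 2.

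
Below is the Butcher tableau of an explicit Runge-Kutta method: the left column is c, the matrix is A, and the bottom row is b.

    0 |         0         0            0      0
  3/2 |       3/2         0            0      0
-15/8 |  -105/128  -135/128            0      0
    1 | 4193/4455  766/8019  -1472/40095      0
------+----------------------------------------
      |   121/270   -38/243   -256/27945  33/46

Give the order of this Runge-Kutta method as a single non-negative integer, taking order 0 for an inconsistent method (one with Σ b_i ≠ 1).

4

b = (121/270, -38/243, -256/27945, 33/46)
c = (0, 3/2, -15/8, 1)
Ac = (0, 0, -405/256, 7/33)
Σ b_i: 121/270·1 + (-38/243)·1 + (-256/27945)·1 + 33/46·1 = 1 ✓
b·c: (-38/243)·3/2 + (-256/27945)·(-15/8) + 33/46·1 = 1/2 ✓
b·c²: (-38/243)·9/4 + (-256/27945)·225/64 + 33/46·1 = 1/3 ✓
b·Ac: (-256/27945)·(-405/256) + 33/46·7/33 = 1/6 ✓
b·c³: (-38/243)·27/8 + (-256/27945)·(-3375/512) + 33/46·1 = 1/4 ✓
b·(c∘Ac): (-256/27945)·6075/2048 + 33/46·7/33 = 1/8 ✓
b·Ac²: (-256/27945)·(-1215/512) + 33/46·17/198 = 1/12 ✓
b·A²c: 33/46·23/396 = 1/24 ✓; 4 stages ⇒ order 4.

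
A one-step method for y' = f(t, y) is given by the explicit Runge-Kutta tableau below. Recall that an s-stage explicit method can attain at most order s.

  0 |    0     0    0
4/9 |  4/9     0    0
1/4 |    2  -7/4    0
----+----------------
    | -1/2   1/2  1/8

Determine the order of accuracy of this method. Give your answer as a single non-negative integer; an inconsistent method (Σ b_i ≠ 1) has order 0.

0

b = (-1/2, 1/2, 1/8)
c = (0, 4/9, 1/4)
Ac = (0, 0, -7/9)
Σ b_i: (-1/2)·1 + 1/2·1 + 1/8·1 = 1/8 ≠ 1 ⇒ order 0.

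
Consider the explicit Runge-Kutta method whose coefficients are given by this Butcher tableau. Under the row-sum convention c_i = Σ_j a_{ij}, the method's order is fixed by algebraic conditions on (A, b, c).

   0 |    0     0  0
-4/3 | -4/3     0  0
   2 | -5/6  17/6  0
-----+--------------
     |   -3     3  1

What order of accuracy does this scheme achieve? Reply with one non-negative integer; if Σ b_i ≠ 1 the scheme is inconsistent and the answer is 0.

b = (-3, 3, 1)
c = (0, -4/3, 2)
Ac = (0, 0, -34/9)
Σ b_i: (-3)·1 + 3·1 + 1·1 = 1 ✓
b·c: 3·(-4/3) + 1·2 = -2 ≠ 1/2 ⇒ order 1.

1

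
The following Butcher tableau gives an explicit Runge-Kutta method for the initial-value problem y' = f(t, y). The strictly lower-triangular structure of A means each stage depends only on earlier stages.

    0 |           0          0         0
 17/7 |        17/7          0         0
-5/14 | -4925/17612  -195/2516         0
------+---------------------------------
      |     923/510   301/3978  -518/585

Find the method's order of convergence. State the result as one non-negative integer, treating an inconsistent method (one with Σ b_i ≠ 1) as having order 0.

b = (923/510, 301/3978, -518/585)
c = (0, 17/7, -5/14)
Ac = (0, 0, -195/1036)
Σ b_i: 923/510·1 + 301/3978·1 + (-518/585)·1 = 1 ✓
b·c: 301/3978·17/7 + (-518/585)·(-5/14) = 1/2 ✓
b·c²: 301/3978·289/49 + (-518/585)·25/196 = 1/3 ✓
b·Ac: (-518/585)·(-195/1036) = 1/6 ✓; 3 stages ⇒ order 3.

3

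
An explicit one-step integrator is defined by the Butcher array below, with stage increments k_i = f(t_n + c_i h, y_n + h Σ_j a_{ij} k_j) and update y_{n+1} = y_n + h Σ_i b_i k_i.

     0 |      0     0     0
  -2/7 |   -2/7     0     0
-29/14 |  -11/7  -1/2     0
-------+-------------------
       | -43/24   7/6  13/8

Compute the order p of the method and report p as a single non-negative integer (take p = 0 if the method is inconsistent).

1

b = (-43/24, 7/6, 13/8)
c = (0, -2/7, -29/14)
Ac = (0, 0, 1/7)
Σ b_i: (-43/24)·1 + 7/6·1 + 13/8·1 = 1 ✓
b·c: 7/6·(-2/7) + 13/8·(-29/14) = -1243/336 ≠ 1/2 ⇒ order 1.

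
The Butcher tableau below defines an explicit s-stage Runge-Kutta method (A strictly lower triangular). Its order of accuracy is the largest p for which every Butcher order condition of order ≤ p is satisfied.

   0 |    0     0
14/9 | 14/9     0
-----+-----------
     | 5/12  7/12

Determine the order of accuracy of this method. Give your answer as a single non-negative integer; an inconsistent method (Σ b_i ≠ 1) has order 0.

b = (5/12, 7/12)
c = (0, 14/9)
Σ b_i: 5/12·1 + 7/12·1 = 1 ✓
b·c: 7/12·14/9 = 49/54 ≠ 1/2 ⇒ order 1.

1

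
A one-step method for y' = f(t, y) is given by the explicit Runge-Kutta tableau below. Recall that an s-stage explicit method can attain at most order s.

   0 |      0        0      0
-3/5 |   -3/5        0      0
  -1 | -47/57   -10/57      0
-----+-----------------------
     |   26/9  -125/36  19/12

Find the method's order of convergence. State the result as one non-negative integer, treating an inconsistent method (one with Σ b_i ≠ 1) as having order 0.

b = (26/9, -125/36, 19/12)
c = (0, -3/5, -1)
Ac = (0, 0, 2/19)
Σ b_i: 26/9·1 + (-125/36)·1 + 19/12·1 = 1 ✓
b·c: (-125/36)·(-3/5) + 19/12·(-1) = 1/2 ✓
b·c²: (-125/36)·9/25 + 19/12·1 = 1/3 ✓
b·Ac: 19/12·2/19 = 1/6 ✓; 3 stages ⇒ order 3.

3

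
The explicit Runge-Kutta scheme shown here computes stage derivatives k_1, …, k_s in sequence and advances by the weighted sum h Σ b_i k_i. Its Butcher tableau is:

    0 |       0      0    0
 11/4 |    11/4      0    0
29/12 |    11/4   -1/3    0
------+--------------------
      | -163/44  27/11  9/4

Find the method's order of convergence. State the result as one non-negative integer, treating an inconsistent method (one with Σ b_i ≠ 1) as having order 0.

1

b = (-163/44, 27/11, 9/4)
c = (0, 11/4, 29/12)
Ac = (0, 0, -11/12)
Σ b_i: (-163/44)·1 + 27/11·1 + 9/4·1 = 1 ✓
b·c: 27/11·11/4 + 9/4·29/12 = 195/16 ≠ 1/2 ⇒ order 1.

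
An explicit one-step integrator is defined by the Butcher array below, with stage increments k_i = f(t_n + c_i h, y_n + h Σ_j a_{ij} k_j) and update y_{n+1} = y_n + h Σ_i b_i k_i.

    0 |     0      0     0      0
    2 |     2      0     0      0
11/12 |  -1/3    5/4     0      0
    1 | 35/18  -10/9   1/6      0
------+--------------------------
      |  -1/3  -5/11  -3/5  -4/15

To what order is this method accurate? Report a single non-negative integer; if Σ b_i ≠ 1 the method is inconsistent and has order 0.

0

b = (-1/3, -5/11, -3/5, -4/15)
c = (0, 2, 11/12, 1)
Ac = (0, 0, 5/2, -149/72)
Σ b_i: (-1/3)·1 + (-5/11)·1 + (-3/5)·1 + (-4/15)·1 = -91/55 ≠ 1 ⇒ order 0.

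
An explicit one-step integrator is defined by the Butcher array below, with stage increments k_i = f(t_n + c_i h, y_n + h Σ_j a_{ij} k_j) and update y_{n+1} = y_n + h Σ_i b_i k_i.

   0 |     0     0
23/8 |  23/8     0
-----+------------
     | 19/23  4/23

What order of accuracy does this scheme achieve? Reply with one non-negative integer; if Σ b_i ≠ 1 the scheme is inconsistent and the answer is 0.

2

b = (19/23, 4/23)
c = (0, 23/8)
Σ b_i: 19/23·1 + 4/23·1 = 1 ✓
b·c: 4/23·23/8 = 1/2 ✓; 2 stages ⇒ order 2.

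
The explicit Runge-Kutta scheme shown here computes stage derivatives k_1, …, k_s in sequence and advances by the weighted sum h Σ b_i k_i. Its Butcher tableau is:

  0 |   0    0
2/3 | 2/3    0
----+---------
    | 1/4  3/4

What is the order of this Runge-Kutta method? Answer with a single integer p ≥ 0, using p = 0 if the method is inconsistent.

2

b = (1/4, 3/4)
c = (0, 2/3)
Σ b_i: 1/4·1 + 3/4·1 = 1 ✓
b·c: 3/4·2/3 = 1/2 ✓; 2 stages ⇒ order 2.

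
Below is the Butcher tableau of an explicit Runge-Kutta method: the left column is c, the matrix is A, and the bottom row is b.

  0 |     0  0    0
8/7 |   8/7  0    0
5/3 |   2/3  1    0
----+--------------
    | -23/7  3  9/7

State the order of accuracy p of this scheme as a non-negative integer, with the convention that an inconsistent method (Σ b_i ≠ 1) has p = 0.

b = (-23/7, 3, 9/7)
c = (0, 8/7, 5/3)
Ac = (0, 0, 8/7)
Σ b_i: (-23/7)·1 + 3·1 + 9/7·1 = 1 ✓
b·c: 3·8/7 + 9/7·5/3 = 39/7 ≠ 1/2 ⇒ order 1.

1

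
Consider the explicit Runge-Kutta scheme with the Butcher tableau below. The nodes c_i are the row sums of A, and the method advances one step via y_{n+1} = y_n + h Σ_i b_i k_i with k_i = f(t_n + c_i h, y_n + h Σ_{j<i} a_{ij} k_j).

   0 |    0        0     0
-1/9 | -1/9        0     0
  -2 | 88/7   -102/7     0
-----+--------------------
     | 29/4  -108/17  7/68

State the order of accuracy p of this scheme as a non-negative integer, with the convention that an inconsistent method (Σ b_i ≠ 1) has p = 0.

3

b = (29/4, -108/17, 7/68)
c = (0, -1/9, -2)
Ac = (0, 0, 34/21)
Σ b_i: 29/4·1 + (-108/17)·1 + 7/68·1 = 1 ✓
b·c: (-108/17)·(-1/9) + 7/68·(-2) = 1/2 ✓
b·c²: (-108/17)·1/81 + 7/68·4 = 1/3 ✓
b·Ac: 7/68·34/21 = 1/6 ✓; 3 stages ⇒ order 3.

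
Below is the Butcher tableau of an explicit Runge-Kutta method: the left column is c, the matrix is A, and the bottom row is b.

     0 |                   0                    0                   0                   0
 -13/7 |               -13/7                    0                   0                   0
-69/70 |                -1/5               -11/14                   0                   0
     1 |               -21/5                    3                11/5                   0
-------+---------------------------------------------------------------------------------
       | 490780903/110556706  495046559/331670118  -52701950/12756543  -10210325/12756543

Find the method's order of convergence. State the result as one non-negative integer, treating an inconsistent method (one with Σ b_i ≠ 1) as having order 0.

b = (490780903/110556706, 495046559/331670118, -52701950/12756543, -10210325/12756543)
c = (0, -13/7, -69/70, 1)
Ac = (0, 0, 143/98, -387/50)
Σ b_i: 490780903/110556706·1 + 495046559/331670118·1 + (-52701950/12756543)·1 + (-10210325/12756543)·1 = 1 ✓
b·c: 495046559/331670118·(-13/7) + (-52701950/12756543)·(-69/70) + (-10210325/12756543)·1 = 1/2 ✓
b·c²: 495046559/331670118·169/49 + (-52701950/12756543)·4761/4900 + (-10210325/12756543)·1 = 1/3 ✓
b·Ac: (-52701950/12756543)·143/98 + (-10210325/12756543)·(-387/50) = 1/6 ✓
b·c³: 495046559/331670118·(-2197/343) + (-52701950/12756543)·(-328509/343000) + (-10210325/12756543)·1 = -3812314397/595305340 ≠ 1/4 ⇒ order 3.
b·(c∘Ac): (-52701950/12756543)·(-9867/6860) + (-10210325/12756543)·(-387/50) = 51610381/4252181 ≠ 1/8
b·Ac²: (-52701950/12756543)·(-1859/686) + (-10210325/12756543)·305871/24500 = 15039628777/12501412140 ≠ 1/12
b·A²c: (-10210325/12756543)·1573/490 = -3212168245/1250141214 ≠ 1/24

3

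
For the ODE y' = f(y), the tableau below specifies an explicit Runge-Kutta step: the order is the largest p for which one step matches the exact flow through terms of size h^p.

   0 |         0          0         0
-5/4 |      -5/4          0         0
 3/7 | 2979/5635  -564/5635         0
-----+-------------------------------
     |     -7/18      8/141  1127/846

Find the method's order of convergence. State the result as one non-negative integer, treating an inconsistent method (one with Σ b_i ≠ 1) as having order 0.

b = (-7/18, 8/141, 1127/846)
c = (0, -5/4, 3/7)
Ac = (0, 0, 141/1127)
Σ b_i: (-7/18)·1 + 8/141·1 + 1127/846·1 = 1 ✓
b·c: 8/141·(-5/4) + 1127/846·3/7 = 1/2 ✓
b·c²: 8/141·25/16 + 1127/846·9/49 = 1/3 ✓
b·Ac: 1127/846·141/1127 = 1/6 ✓; 3 stages ⇒ order 3.

3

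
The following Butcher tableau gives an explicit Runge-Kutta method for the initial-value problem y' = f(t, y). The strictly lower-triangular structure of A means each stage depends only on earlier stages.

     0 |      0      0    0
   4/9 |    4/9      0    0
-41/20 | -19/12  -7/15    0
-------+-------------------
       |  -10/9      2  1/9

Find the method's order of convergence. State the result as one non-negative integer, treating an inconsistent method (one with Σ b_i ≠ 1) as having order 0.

b = (-10/9, 2, 1/9)
c = (0, 4/9, -41/20)
Ac = (0, 0, -28/135)
Σ b_i: (-10/9)·1 + 2·1 + 1/9·1 = 1 ✓
b·c: 2·4/9 + 1/9·(-41/20) = 119/180 ≠ 1/2 ⇒ order 1.

1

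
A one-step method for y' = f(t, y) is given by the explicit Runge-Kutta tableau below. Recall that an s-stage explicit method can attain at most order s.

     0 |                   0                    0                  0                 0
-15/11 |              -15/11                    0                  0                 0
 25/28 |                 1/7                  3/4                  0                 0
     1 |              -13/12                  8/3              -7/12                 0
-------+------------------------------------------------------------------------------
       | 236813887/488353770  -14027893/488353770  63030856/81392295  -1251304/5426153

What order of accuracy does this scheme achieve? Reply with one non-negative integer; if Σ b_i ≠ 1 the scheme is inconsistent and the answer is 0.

3

b = (236813887/488353770, -14027893/488353770, 63030856/81392295, -1251304/5426153)
c = (0, -15/11, 25/28, 1)
Ac = (0, 0, -45/44, -2195/528)
Σ b_i: 236813887/488353770·1 + (-14027893/488353770)·1 + 63030856/81392295·1 + (-1251304/5426153)·1 = 1 ✓
b·c: (-14027893/488353770)·(-15/11) + 63030856/81392295·25/28 + (-1251304/5426153)·1 = 1/2 ✓
b·c²: (-14027893/488353770)·225/121 + 63030856/81392295·625/784 + (-1251304/5426153)·1 = 1/3 ✓
b·Ac: 63030856/81392295·(-45/44) + (-1251304/5426153)·(-2195/528) = 1/6 ✓
b·c³: (-14027893/488353770)·(-3375/1331) + 63030856/81392295·15625/21952 + (-1251304/5426153)·1 = 3945227483/10027530744 ≠ 1/4 ⇒ order 3.
b·(c∘Ac): 63030856/81392295·(-1125/1232) + (-1251304/5426153)·(-2195/528) = 45038780/179063049 ≠ 1/8
b·Ac²: 63030856/81392295·675/484 + (-1251304/5426153)·730775/162624 = 438691615/10027530744 ≠ 1/12
b·A²c: (-1251304/5426153)·105/176 = -16423365/119375366 ≠ 1/24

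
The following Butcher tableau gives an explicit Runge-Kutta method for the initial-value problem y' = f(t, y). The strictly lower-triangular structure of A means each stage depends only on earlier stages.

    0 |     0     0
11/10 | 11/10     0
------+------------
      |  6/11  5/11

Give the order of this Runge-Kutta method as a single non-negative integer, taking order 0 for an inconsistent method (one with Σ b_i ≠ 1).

b = (6/11, 5/11)
c = (0, 11/10)
Σ b_i: 6/11·1 + 5/11·1 = 1 ✓
b·c: 5/11·11/10 = 1/2 ✓; 2 stages ⇒ order 2.

2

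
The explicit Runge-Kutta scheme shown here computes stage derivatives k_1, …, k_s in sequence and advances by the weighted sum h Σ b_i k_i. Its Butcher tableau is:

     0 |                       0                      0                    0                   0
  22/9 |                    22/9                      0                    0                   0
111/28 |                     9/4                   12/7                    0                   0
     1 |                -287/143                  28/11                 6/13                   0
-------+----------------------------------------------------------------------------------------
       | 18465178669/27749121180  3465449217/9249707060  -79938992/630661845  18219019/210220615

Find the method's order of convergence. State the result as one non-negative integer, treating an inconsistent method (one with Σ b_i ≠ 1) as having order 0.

3

b = (18465178669/27749121180, 3465449217/9249707060, -79938992/630661845, 18219019/210220615)
c = (0, 22/9, 111/28, 1)
Ac = (0, 0, 88/21, 13189/1638)
Σ b_i: 18465178669/27749121180·1 + 3465449217/9249707060·1 + (-79938992/630661845)·1 + 18219019/210220615·1 = 1 ✓
b·c: 3465449217/9249707060·22/9 + (-79938992/630661845)·111/28 + 18219019/210220615·1 = 1/2 ✓
b·c²: 3465449217/9249707060·484/81 + (-79938992/630661845)·12321/784 + 18219019/210220615·1 = 1/3 ✓
b·Ac: (-79938992/630661845)·88/21 + 18219019/210220615·13189/1638 = 1/6 ✓
b·c³: 3465449217/9249707060·10648/729 + (-79938992/630661845)·1367631/21952 + 18219019/210220615·1 = -371556855017/158926784940 ≠ 1/4 ⇒ order 3.
b·(c∘Ac): (-79938992/630661845)·814/49 + 18219019/210220615·13189/1638 = -484294561/343997370 ≠ 1/8
b·Ac²: (-79938992/630661845)·1936/189 + 18219019/210220615·9272275/412776 = 206099265793/317853569880 ≠ 1/12
b·A²c: 18219019/210220615·176/91 = 3203344/19110965 ≠ 1/24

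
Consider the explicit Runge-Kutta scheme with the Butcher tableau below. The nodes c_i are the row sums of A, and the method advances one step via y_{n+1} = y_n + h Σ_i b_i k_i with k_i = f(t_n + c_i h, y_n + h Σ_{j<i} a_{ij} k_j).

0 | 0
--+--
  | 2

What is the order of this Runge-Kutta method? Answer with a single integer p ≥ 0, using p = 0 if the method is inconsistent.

b = (2)
c = (0)
Σ b_i: 2·1 = 2 ≠ 1 ⇒ order 0.

0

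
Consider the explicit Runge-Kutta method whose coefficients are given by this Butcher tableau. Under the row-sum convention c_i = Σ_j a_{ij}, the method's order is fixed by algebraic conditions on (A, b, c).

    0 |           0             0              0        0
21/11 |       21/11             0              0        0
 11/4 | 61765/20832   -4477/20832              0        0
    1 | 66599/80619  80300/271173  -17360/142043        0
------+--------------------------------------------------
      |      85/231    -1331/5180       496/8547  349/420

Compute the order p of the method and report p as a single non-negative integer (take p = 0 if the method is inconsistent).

b = (85/231, -1331/5180, 496/8547, 349/420)
c = (0, 21/11, 11/4, 1)
Ac = (0, 0, -407/992, 80/349)
Σ b_i: 85/231·1 + (-1331/5180)·1 + 496/8547·1 + 349/420·1 = 1 ✓
b·c: (-1331/5180)·21/11 + 496/8547·11/4 + 349/420·1 = 1/2 ✓
b·c²: (-1331/5180)·441/121 + 496/8547·121/16 + 349/420·1 = 1/3 ✓
b·Ac: 496/8547·(-407/992) + 349/420·80/349 = 1/6 ✓
b·c³: (-1331/5180)·9261/1331 + 496/8547·1331/64 + 349/420·1 = 1/4 ✓
b·(c∘Ac): 496/8547·(-4477/3968) + 349/420·80/349 = 1/8 ✓
b·Ac²: 496/8547·(-777/992) + 349/420·595/3839 = 1/12 ✓
b·A²c: 349/420·35/698 = 1/24 ✓; 4 stages ⇒ order 4.

4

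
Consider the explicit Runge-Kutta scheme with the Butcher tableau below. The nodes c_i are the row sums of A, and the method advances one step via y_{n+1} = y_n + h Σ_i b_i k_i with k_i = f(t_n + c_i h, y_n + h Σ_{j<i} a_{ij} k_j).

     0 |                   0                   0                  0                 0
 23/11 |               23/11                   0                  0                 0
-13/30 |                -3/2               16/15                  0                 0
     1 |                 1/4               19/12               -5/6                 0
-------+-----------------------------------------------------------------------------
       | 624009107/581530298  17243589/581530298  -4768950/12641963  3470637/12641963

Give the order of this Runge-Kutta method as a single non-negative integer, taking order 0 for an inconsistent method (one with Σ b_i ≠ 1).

b = (624009107/581530298, 17243589/581530298, -4768950/12641963, 3470637/12641963)
c = (0, 23/11, -13/30, 1)
Ac = (0, 0, 368/165, 727/198)
Σ b_i: 624009107/581530298·1 + 17243589/581530298·1 + (-4768950/12641963)·1 + 3470637/12641963·1 = 1 ✓
b·c: 17243589/581530298·23/11 + (-4768950/12641963)·(-13/30) + 3470637/12641963·1 = 1/2 ✓
b·c²: 17243589/581530298·529/121 + (-4768950/12641963)·169/900 + 3470637/12641963·1 = 1/3 ✓
b·Ac: (-4768950/12641963)·368/165 + 3470637/12641963·727/198 = 1/6 ✓
b·c³: 17243589/581530298·12167/1331 + (-4768950/12641963)·(-2197/27000) + 3470637/12641963·1 = 14425056181/25031086740 ≠ 1/4 ⇒ order 3.
b·(c∘Ac): (-4768950/12641963)·(-2392/2475) + 3470637/12641963·727/198 = 381748819/278123186 ≠ 1/8
b·Ac²: (-4768950/12641963)·8464/1815 + 3470637/12641963·884141/130680 = 4918066249/50062173480 ≠ 1/12
b·A²c: 3470637/12641963·(-184/99) = -212865736/417184779 ≠ 1/24

3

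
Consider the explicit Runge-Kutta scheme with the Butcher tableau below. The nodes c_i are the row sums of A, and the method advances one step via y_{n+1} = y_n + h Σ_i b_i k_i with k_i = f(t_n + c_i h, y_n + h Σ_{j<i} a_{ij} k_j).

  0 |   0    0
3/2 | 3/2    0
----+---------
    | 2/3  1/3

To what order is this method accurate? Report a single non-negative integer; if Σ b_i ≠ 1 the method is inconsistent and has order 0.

b = (2/3, 1/3)
c = (0, 3/2)
Σ b_i: 2/3·1 + 1/3·1 = 1 ✓
b·c: 1/3·3/2 = 1/2 ✓; 2 stages ⇒ order 2.

2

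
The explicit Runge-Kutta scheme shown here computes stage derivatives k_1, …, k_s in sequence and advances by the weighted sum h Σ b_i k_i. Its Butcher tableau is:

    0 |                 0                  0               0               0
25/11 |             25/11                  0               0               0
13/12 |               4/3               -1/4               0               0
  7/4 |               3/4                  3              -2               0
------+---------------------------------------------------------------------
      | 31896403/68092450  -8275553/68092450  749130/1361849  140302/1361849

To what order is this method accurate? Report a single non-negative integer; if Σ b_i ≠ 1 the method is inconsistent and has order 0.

3

b = (31896403/68092450, -8275553/68092450, 749130/1361849, 140302/1361849)
c = (0, 25/11, 13/12, 7/4)
Ac = (0, 0, -25/44, 307/66)
Σ b_i: 31896403/68092450·1 + (-8275553/68092450)·1 + 749130/1361849·1 + 140302/1361849·1 = 1 ✓
b·c: (-8275553/68092450)·25/11 + 749130/1361849·13/12 + 140302/1361849·7/4 = 1/2 ✓
b·c²: (-8275553/68092450)·625/121 + 749130/1361849·169/144 + 140302/1361849·49/16 = 1/3 ✓
b·Ac: 749130/1361849·(-25/44) + 140302/1361849·307/66 = 1/6 ✓
b·c³: (-8275553/68092450)·15625/1331 + 749130/1361849·2197/1728 + 140302/1361849·343/64 = -188970427/1078584408 ≠ 1/4 ⇒ order 3.
b·(c∘Ac): 749130/1361849·(-325/528) + 140302/1361849·2149/264 = 179775373/359528136 ≠ 1/8
b·Ac²: 749130/1361849·(-625/484) + 140302/1361849·114551/8712 = 347455541/539292204 ≠ 1/12
b·A²c: 140302/1361849·25/22 = 1753775/14980339 ≠ 1/24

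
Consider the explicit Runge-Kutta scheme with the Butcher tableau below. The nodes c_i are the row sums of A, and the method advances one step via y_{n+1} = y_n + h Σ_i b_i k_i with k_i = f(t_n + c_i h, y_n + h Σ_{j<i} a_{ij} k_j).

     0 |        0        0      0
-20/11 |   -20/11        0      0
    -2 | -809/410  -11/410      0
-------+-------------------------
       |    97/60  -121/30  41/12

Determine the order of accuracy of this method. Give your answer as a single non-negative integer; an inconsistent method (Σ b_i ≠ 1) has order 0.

3

b = (97/60, -121/30, 41/12)
c = (0, -20/11, -2)
Ac = (0, 0, 2/41)
Σ b_i: 97/60·1 + (-121/30)·1 + 41/12·1 = 1 ✓
b·c: (-121/30)·(-20/11) + 41/12·(-2) = 1/2 ✓
b·c²: (-121/30)·400/121 + 41/12·4 = 1/3 ✓
b·Ac: 41/12·2/41 = 1/6 ✓; 3 stages ⇒ order 3.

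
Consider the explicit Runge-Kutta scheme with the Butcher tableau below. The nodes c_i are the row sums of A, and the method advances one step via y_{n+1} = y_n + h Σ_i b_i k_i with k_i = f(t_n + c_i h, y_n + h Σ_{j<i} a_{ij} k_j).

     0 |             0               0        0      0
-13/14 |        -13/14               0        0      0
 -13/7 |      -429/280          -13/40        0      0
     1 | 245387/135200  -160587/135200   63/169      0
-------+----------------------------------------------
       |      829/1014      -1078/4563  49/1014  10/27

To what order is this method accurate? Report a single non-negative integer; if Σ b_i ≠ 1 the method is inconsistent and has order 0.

b = (829/1014, -1078/4563, 49/1014, 10/27)
c = (0, -13/14, -13/7, 1)
Ac = (0, 0, 169/560, 657/1600)
Σ b_i: 829/1014·1 + (-1078/4563)·1 + 49/1014·1 + 10/27·1 = 1 ✓
b·c: (-1078/4563)·(-13/14) + 49/1014·(-13/7) + 10/27·1 = 1/2 ✓
b·c²: (-1078/4563)·169/196 + 49/1014·169/49 + 10/27·1 = 1/3 ✓
b·Ac: 49/1014·169/560 + 10/27·657/1600 = 1/6 ✓
b·c³: (-1078/4563)·(-2197/2744) + 49/1014·(-2197/343) + 10/27·1 = 1/4 ✓
b·(c∘Ac): 49/1014·(-2197/3920) + 10/27·657/1600 = 1/8 ✓
b·Ac²: 49/1014·(-2197/7840) + 10/27·837/3200 = 1/12 ✓
b·A²c: 10/27·9/80 = 1/24 ✓; 4 stages ⇒ order 4.

4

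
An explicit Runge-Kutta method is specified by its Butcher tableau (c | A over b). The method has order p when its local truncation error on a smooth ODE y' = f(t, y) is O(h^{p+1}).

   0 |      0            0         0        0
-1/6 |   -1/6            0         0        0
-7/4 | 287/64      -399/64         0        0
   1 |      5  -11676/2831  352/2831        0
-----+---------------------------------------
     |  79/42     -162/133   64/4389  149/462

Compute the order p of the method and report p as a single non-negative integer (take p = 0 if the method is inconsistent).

b = (79/42, -162/133, 64/4389, 149/462)
c = (0, -1/6, -7/4, 1)
Ac = (0, 0, 133/128, 70/149)
Σ b_i: 79/42·1 + (-162/133)·1 + 64/4389·1 + 149/462·1 = 1 ✓
b·c: (-162/133)·(-1/6) + 64/4389·(-7/4) + 149/462·1 = 1/2 ✓
b·c²: (-162/133)·1/36 + 64/4389·49/16 + 149/462·1 = 1/3 ✓
b·Ac: 64/4389·133/128 + 149/462·70/149 = 1/6 ✓
b·c³: (-162/133)·(-1/216) + 64/4389·(-343/64) + 149/462·1 = 1/4 ✓
b·(c∘Ac): 64/4389·(-931/512) + 149/462·70/149 = 1/8 ✓
b·Ac²: 64/4389·(-133/768) + 149/462·119/447 = 1/12 ✓
b·A²c: 149/462·77/596 = 1/24 ✓; 4 stages ⇒ order 4.

4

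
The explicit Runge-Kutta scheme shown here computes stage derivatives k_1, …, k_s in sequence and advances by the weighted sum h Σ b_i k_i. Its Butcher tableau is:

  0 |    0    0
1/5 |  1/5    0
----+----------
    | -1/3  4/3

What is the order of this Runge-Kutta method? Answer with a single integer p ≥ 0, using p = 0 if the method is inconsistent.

1

b = (-1/3, 4/3)
c = (0, 1/5)
Σ b_i: (-1/3)·1 + 4/3·1 = 1 ✓
b·c: 4/3·1/5 = 4/15 ≠ 1/2 ⇒ order 1.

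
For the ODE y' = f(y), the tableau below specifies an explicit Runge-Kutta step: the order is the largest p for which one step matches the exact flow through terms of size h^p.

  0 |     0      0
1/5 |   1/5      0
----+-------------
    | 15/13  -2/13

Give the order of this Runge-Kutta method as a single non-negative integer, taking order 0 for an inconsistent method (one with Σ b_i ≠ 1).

1

b = (15/13, -2/13)
c = (0, 1/5)
Σ b_i: 15/13·1 + (-2/13)·1 = 1 ✓
b·c: (-2/13)·1/5 = -2/65 ≠ 1/2 ⇒ order 1.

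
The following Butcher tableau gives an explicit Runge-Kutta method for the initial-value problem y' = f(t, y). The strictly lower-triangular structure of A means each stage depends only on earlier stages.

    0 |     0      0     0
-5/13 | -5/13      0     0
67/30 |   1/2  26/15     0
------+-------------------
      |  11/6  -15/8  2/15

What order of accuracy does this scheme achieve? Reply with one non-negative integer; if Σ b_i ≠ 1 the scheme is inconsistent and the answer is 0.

0

b = (11/6, -15/8, 2/15)
c = (0, -5/13, 67/30)
Ac = (0, 0, -2/3)
Σ b_i: 11/6·1 + (-15/8)·1 + 2/15·1 = 11/120 ≠ 1 ⇒ order 0.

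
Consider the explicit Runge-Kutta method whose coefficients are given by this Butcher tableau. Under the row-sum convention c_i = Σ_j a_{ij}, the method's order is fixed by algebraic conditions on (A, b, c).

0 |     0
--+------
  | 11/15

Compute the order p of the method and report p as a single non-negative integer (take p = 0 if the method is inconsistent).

b = (11/15)
c = (0)
Σ b_i: 11/15·1 = 11/15 ≠ 1 ⇒ order 0.

0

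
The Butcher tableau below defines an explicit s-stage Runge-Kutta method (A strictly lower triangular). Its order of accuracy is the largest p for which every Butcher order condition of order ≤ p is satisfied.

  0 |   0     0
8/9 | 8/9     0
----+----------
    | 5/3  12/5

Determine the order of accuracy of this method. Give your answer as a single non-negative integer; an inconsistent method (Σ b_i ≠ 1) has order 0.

0

b = (5/3, 12/5)
c = (0, 8/9)
Σ b_i: 5/3·1 + 12/5·1 = 61/15 ≠ 1 ⇒ order 0.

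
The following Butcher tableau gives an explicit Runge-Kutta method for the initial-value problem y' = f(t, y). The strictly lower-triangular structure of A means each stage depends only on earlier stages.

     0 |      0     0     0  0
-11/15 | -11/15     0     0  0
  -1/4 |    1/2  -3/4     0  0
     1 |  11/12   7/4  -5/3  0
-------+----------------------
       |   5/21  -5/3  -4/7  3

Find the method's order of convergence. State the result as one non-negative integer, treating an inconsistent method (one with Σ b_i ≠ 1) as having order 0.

b = (5/21, -5/3, -4/7, 3)
c = (0, -11/15, -1/4, 1)
Ac = (0, 0, 11/20, -13/15)
Σ b_i: 5/21·1 + (-5/3)·1 + (-4/7)·1 + 3·1 = 1 ✓
b·c: (-5/3)·(-11/15) + (-4/7)·(-1/4) + 3·1 = 275/63 ≠ 1/2 ⇒ order 1.

1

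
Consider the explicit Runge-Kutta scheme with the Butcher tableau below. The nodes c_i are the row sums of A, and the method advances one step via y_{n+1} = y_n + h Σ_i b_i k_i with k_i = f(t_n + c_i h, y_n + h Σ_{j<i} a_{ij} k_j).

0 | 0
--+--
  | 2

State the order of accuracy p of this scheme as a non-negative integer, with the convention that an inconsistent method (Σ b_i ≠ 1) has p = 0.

0

b = (2)
c = (0)
Σ b_i: 2·1 = 2 ≠ 1 ⇒ order 0.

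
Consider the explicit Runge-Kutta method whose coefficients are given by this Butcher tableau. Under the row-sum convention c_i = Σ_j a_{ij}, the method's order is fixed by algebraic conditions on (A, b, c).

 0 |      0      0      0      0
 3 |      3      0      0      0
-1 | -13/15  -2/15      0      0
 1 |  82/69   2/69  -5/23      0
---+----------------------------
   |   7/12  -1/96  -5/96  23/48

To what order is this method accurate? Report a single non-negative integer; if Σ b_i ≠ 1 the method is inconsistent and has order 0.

4

b = (7/12, -1/96, -5/96, 23/48)
c = (0, 3, -1, 1)
Ac = (0, 0, -2/5, 7/23)
Σ b_i: 7/12·1 + (-1/96)·1 + (-5/96)·1 + 23/48·1 = 1 ✓
b·c: (-1/96)·3 + (-5/96)·(-1) + 23/48·1 = 1/2 ✓
b·c²: (-1/96)·9 + (-5/96)·1 + 23/48·1 = 1/3 ✓
b·Ac: (-5/96)·(-2/5) + 23/48·7/23 = 1/6 ✓
b·c³: (-1/96)·27 + (-5/96)·(-1) + 23/48·1 = 1/4 ✓
b·(c∘Ac): (-5/96)·2/5 + 23/48·7/23 = 1/8 ✓
b·Ac²: (-5/96)·(-6/5) + 23/48·1/23 = 1/12 ✓
b·A²c: 23/48·2/23 = 1/24 ✓; 4 stages ⇒ order 4.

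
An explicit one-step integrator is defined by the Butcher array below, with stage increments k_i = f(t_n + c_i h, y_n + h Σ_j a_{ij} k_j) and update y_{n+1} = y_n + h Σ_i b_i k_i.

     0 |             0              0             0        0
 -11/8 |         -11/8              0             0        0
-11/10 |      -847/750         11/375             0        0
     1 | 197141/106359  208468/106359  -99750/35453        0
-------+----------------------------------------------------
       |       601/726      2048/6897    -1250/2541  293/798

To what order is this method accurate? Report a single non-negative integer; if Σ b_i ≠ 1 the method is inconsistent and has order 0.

b = (601/726, 2048/6897, -1250/2541, 293/798)
c = (0, -11/8, -11/10, 1)
Ac = (0, 0, -121/3000, 703/1758)
Σ b_i: 601/726·1 + 2048/6897·1 + (-1250/2541)·1 + 293/798·1 = 1 ✓
b·c: 2048/6897·(-11/8) + (-1250/2541)·(-11/10) + 293/798·1 = 1/2 ✓
b·c²: 2048/6897·121/64 + (-1250/2541)·121/100 + 293/798·1 = 1/3 ✓
b·Ac: (-1250/2541)·(-121/3000) + 293/798·703/1758 = 1/6 ✓
b·c³: 2048/6897·(-1331/512) + (-1250/2541)·(-1331/1000) + 293/798·1 = 1/4 ✓
b·(c∘Ac): (-1250/2541)·1331/30000 + 293/798·703/1758 = 1/8 ✓
b·Ac²: (-1250/2541)·1331/24000 + 293/798·4237/14064 = 1/12 ✓
b·A²c: 293/798·133/1172 = 1/24 ✓; 4 stages ⇒ order 4.

4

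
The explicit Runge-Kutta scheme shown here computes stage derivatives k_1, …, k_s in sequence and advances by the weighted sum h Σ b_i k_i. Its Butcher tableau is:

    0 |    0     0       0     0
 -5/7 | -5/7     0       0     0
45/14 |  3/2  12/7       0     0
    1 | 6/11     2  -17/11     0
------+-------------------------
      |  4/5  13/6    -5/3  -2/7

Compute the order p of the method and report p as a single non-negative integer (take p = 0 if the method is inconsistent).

0

b = (4/5, 13/6, -5/3, -2/7)
c = (0, -5/7, 45/14, 1)
Ac = (0, 0, -60/49, -985/154)
Σ b_i: 4/5·1 + 13/6·1 + (-5/3)·1 + (-2/7)·1 = 71/70 ≠ 1 ⇒ order 0.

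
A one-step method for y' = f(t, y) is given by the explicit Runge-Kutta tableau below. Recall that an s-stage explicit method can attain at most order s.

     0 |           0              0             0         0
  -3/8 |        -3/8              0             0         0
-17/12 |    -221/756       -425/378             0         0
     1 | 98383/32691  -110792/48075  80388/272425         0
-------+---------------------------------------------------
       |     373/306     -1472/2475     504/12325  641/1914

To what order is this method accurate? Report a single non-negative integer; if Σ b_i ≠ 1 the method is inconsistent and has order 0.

b = (373/306, -1472/2475, 504/12325, 641/1914)
c = (0, -3/8, -17/12, 1)
Ac = (0, 0, 425/1008, 286/641)
Σ b_i: 373/306·1 + (-1472/2475)·1 + 504/12325·1 + 641/1914·1 = 1 ✓
b·c: (-1472/2475)·(-3/8) + 504/12325·(-17/12) + 641/1914·1 = 1/2 ✓
b·c²: (-1472/2475)·9/64 + 504/12325·289/144 + 641/1914·1 = 1/3 ✓
b·Ac: 504/12325·425/1008 + 641/1914·286/641 = 1/6 ✓
b·c³: (-1472/2475)·(-27/512) + 504/12325·(-4913/1728) + 641/1914·1 = 1/4 ✓
b·(c∘Ac): 504/12325·(-7225/12096) + 641/1914·286/641 = 1/8 ✓
b·Ac²: 504/12325·(-425/2688) + 641/1914·1375/5128 = 1/12 ✓
b·A²c: 641/1914·319/2564 = 1/24 ✓; 4 stages ⇒ order 4.

4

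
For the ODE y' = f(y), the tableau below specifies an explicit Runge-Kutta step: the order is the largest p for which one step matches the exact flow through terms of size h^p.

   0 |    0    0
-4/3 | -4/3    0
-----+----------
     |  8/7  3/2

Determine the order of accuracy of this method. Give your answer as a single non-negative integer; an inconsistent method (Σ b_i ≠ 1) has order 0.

0

b = (8/7, 3/2)
c = (0, -4/3)
Σ b_i: 8/7·1 + 3/2·1 = 37/14 ≠ 1 ⇒ order 0.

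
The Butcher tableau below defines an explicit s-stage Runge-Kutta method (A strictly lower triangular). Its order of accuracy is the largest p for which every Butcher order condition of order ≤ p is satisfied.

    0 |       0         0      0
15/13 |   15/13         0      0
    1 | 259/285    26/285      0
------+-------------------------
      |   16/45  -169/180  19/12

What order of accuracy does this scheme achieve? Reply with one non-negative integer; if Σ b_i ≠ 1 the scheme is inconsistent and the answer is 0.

3

b = (16/45, -169/180, 19/12)
c = (0, 15/13, 1)
Ac = (0, 0, 2/19)
Σ b_i: 16/45·1 + (-169/180)·1 + 19/12·1 = 1 ✓
b·c: (-169/180)·15/13 + 19/12·1 = 1/2 ✓
b·c²: (-169/180)·225/169 + 19/12·1 = 1/3 ✓
b·Ac: 19/12·2/19 = 1/6 ✓; 3 stages ⇒ order 3.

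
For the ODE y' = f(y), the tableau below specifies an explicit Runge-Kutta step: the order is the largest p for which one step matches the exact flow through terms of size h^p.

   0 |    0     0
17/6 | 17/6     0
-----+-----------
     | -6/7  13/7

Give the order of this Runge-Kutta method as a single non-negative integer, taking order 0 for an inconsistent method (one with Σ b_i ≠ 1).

1

b = (-6/7, 13/7)
c = (0, 17/6)
Σ b_i: (-6/7)·1 + 13/7·1 = 1 ✓
b·c: 13/7·17/6 = 221/42 ≠ 1/2 ⇒ order 1.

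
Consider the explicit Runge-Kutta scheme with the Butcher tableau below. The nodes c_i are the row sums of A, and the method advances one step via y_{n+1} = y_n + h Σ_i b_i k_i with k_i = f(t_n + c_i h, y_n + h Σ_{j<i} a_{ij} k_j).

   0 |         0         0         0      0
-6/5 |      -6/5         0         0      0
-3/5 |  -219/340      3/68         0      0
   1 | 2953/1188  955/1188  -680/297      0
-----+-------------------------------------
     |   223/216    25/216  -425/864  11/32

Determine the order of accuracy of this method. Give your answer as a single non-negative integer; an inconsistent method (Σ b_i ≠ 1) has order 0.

b = (223/216, 25/216, -425/864, 11/32)
c = (0, -6/5, -3/5, 1)
Ac = (0, 0, -9/170, 9/22)
Σ b_i: 223/216·1 + 25/216·1 + (-425/864)·1 + 11/32·1 = 1 ✓
b·c: 25/216·(-6/5) + (-425/864)·(-3/5) + 11/32·1 = 1/2 ✓
b·c²: 25/216·36/25 + (-425/864)·9/25 + 11/32·1 = 1/3 ✓
b·Ac: (-425/864)·(-9/170) + 11/32·9/22 = 1/6 ✓
b·c³: 25/216·(-216/125) + (-425/864)·(-27/125) + 11/32·1 = 1/4 ✓
b·(c∘Ac): (-425/864)·27/850 + 11/32·9/22 = 1/8 ✓
b·Ac²: (-425/864)·27/425 + 11/32·1/3 = 1/12 ✓
b·A²c: 11/32·4/33 = 1/24 ✓; 4 stages ⇒ order 4.

4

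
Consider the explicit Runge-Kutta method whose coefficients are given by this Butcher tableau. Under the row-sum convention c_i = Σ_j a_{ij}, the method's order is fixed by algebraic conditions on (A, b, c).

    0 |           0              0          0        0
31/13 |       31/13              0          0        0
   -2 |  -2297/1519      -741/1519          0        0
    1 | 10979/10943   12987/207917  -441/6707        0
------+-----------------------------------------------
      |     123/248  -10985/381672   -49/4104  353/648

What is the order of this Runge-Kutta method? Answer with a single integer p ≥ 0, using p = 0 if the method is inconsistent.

4

b = (123/248, -10985/381672, -49/4104, 353/648)
c = (0, 31/13, -2, 1)
Ac = (0, 0, -57/49, 99/353)
Σ b_i: 123/248·1 + (-10985/381672)·1 + (-49/4104)·1 + 353/648·1 = 1 ✓
b·c: (-10985/381672)·31/13 + (-49/4104)·(-2) + 353/648·1 = 1/2 ✓
b·c²: (-10985/381672)·961/169 + (-49/4104)·4 + 353/648·1 = 1/3 ✓
b·Ac: (-49/4104)·(-57/49) + 353/648·99/353 = 1/6 ✓
b·c³: (-10985/381672)·29791/2197 + (-49/4104)·(-8) + 353/648·1 = 1/4 ✓
b·(c∘Ac): (-49/4104)·114/49 + 353/648·99/353 = 1/8 ✓
b·Ac²: (-49/4104)·(-1767/637) + 353/648·423/4589 = 1/12 ✓
b·A²c: 353/648·27/353 = 1/24 ✓; 4 stages ⇒ order 4.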